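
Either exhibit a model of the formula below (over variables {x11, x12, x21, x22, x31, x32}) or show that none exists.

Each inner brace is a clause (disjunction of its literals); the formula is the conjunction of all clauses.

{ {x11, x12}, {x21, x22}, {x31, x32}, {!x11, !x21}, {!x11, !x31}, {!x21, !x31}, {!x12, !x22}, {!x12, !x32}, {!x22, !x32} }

Suppose x11 = true.
The clause (!x21) is unit, so x21 = false.
The clause (x22) is unit, so x22 = true.
The clause (!x31) is unit, so x31 = false.
The clause (x32) is unit, so x32 = true.
Now (!x32) is unsatisfied and unit — conflict.
Undo x11 and try x11 = false.
The clause (x12) is unit, so x12 = true.
The clause (!x22) is unit, so x22 = false.
The clause (x21) is unit, so x21 = true.
The clause (!x31) is unit, so x31 = false.
The clause (x32) is unit, so x32 = true.
Now (!x32) is unsatisfied and unit — conflict.
Neither x11 = true nor x11 = false works.

UNSATISFIABLE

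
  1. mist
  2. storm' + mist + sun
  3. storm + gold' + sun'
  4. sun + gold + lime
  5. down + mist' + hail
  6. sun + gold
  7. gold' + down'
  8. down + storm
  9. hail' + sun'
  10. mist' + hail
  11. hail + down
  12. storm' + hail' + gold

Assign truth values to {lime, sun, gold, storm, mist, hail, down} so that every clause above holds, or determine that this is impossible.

Unit clause (mist) forces mist = 1.
Unit clause (hail) forces hail = 1.
Unit clause (sun') forces sun = 0.
Unit clause (gold) forces gold = 1.
Unit clause (down') forces down = 0.
Unit clause (storm) forces storm = 1.
No clause remains; lime is free.

lime ↦ 1,  sun ↦ 0,  gold ↦ 1,  storm ↦ 1,  mist ↦ 1,  hail ↦ 1,  down ↦ 0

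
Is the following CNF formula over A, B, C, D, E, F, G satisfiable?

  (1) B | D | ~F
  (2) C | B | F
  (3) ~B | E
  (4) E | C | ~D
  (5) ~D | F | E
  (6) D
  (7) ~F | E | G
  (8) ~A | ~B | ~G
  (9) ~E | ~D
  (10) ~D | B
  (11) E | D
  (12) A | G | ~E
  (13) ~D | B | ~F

(D) alone gives D = 1.
(~E) alone gives E = 0.
(~B) alone gives B = 0.
Now (B) is unsatisfied and unit — conflict.
No assignment satisfies every clause.

No, unsatisfiable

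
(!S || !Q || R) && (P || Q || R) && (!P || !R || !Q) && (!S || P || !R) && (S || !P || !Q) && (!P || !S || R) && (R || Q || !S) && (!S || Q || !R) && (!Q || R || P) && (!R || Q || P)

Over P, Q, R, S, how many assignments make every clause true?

There are 2^4 = 16 truth assignments over (P, Q, R, S).
Check each against the 10 clauses (columns in the order P, Q, R, S):
  F F F F  ✗ fails (P || Q || R)
  F F F T  ✗ fails (P || Q || R)
  F F T F  ✗ fails (!R || Q || P)
  F F T T  ✗ fails (!S || P || !R)
  F T F F  ✗ fails (!Q || R || P)
  F T F T  ✗ fails (!S || !Q || R)
  F T T F  ✓ satisfies all
  F T T T  ✗ fails (!S || P || !R)
  T F F F  ✓ satisfies all
  T F F T  ✗ fails (!P || !S || R)
  T F T F  ✓ satisfies all
  T F T T  ✗ fails (!S || Q || !R)
  T T F F  ✗ fails (S || !P || !Q)
  T T F T  ✗ fails (!S || !Q || R)
  T T T F  ✗ fails (!P || !R || !Q)
  T T T T  ✗ fails (!P || !R || !Q)
3 of the 16 rows are models.

3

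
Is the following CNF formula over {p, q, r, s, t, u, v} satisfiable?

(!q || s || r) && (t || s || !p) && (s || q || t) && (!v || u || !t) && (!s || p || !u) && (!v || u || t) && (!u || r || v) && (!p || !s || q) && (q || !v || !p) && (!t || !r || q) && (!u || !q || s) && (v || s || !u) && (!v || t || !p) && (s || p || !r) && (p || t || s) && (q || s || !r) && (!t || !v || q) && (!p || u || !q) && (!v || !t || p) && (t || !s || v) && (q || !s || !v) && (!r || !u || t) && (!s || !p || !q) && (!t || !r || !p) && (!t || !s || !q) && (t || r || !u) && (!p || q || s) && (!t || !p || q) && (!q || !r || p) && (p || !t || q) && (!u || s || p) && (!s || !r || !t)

No

Try q = false.
Try s = true.
From the singleton clause (!p), p = false.
From the singleton clause (!u), u = false.
From the singleton clause (!v), v = false.
From the singleton clause (t), t = true.
That conflicts with the unit clause (!t).
Backtrack on s: now try s = false.
From the singleton clause (t), t = true.
From the singleton clause (!r), r = false.
From the singleton clause (!v), v = false.
From the singleton clause (!u), u = false.
From the singleton clause (!p), p = false.
That conflicts with the unit clause (p).
Neither s = true nor s = false works.
Backtrack on q: now try q = true.
Try s = true.
From the singleton clause (!p), p = false.
From the singleton clause (!u), u = false.
From the singleton clause (!t), t = false.
From the singleton clause (!v), v = false.
That conflicts with the unit clause (v).
Backtrack on s: now try s = false.
From the singleton clause (r), r = true.
From the singleton clause (!u), u = false.
From the singleton clause (p), p = true.
That conflicts with the unit clause (!p).
Neither s = true nor s = false works.
Neither q = true nor q = false works.
No assignment satisfies every clause.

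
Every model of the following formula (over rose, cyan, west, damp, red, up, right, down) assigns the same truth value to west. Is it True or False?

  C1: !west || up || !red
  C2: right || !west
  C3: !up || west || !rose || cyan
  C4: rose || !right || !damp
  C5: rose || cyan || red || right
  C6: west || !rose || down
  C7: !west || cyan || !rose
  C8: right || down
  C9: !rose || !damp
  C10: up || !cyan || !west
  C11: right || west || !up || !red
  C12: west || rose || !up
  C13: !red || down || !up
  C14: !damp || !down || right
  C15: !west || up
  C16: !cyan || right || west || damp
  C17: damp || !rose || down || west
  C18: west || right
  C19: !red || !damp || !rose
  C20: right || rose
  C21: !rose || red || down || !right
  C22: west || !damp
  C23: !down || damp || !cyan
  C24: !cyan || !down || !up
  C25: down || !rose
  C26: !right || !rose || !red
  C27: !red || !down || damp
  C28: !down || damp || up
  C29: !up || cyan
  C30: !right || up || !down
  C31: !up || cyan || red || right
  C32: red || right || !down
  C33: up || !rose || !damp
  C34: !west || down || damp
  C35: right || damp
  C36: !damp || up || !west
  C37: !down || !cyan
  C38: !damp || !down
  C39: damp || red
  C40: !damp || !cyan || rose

False

Suppose west = true.
From the singleton clause (right), right = true.
From the singleton clause (up), up = true.
From the singleton clause (cyan), cyan = true.
From the singleton clause (!down), down = false.
From the singleton clause (!red), red = false.
From the singleton clause (!rose), rose = false.
From the singleton clause (!damp), damp = false.
But (damp) is also a unit clause — contradiction.
So every satisfying assignment has west = False.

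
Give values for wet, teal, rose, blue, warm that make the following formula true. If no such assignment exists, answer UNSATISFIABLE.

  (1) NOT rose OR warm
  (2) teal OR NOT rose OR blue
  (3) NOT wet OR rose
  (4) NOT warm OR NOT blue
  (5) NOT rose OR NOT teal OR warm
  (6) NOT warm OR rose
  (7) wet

wet ↦ true,  teal ↦ true,  rose ↦ true,  blue ↦ false,  warm ↦ true

Unit clause (wet) forces wet = true.
Unit clause (rose) forces rose = true.
Unit clause (warm) forces warm = true.
Unit clause (NOT blue) forces blue = false.
Unit clause (teal) forces teal = true.
This assignment satisfies each clause.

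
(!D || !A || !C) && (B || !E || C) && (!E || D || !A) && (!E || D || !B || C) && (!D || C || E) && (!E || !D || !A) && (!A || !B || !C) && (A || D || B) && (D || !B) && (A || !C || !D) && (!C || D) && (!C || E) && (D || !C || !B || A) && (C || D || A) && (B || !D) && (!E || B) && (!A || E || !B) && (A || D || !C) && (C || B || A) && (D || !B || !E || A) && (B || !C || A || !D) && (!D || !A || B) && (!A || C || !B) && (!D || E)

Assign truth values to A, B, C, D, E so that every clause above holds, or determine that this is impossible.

A: true, B: false, C: false, D: false, E: false

Branch on D: set D = false.
Unit clause (!B) forces B = false.
Unit clause (A) forces A = true.
Unit clause (!E) forces E = false.
Unit clause (!C) forces C = false.
All clauses are satisfied.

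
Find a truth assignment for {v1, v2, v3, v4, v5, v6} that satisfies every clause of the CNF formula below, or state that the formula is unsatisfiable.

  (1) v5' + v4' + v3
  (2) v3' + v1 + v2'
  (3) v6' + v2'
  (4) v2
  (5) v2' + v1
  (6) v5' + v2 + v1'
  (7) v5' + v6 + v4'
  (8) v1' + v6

Unit clause (v2) forces v2 = 1.
Unit clause (v6') forces v6 = 0.
Unit clause (v1) forces v1 = 1.
That conflicts with the unit clause (v1').

UNSATISFIABLE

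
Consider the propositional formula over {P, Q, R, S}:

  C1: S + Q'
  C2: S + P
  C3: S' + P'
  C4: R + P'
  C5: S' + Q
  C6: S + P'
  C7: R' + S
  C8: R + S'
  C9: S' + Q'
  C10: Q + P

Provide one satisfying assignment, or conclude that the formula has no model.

Try S = 1.
The clause (P') is unit, so P = 0.
The clause (Q) is unit, so Q = 1.
That conflicts with the unit clause (Q').
Undo S and try S = 0.
The clause (Q') is unit, so Q = 0.
The clause (P) is unit, so P = 1.
That conflicts with the unit clause (P').
Either choice for S ends in contradiction.

UNSATISFIABLE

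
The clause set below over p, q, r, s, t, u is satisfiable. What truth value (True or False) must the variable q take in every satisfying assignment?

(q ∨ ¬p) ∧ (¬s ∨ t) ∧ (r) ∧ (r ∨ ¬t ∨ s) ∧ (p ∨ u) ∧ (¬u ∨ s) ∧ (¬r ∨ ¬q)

False

Suppose q = True.
(r) alone gives r = True.
That conflicts with the unit clause (¬r).
So every satisfying assignment has q = False.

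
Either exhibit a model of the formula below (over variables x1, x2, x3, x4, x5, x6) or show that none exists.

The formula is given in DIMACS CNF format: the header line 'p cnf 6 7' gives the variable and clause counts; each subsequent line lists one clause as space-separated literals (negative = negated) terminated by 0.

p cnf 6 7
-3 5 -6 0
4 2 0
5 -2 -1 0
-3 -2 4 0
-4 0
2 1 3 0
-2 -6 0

x1: True, x2: True, x3: False, x4: False, x5: True, x6: False

From the singleton clause (¬x4), x4 = False.
From the singleton clause (x2), x2 = True.
From the singleton clause (¬x3), x3 = False.
From the singleton clause (¬x6), x6 = False.
Try x5 = True.
All clauses hold; x1 can take either value.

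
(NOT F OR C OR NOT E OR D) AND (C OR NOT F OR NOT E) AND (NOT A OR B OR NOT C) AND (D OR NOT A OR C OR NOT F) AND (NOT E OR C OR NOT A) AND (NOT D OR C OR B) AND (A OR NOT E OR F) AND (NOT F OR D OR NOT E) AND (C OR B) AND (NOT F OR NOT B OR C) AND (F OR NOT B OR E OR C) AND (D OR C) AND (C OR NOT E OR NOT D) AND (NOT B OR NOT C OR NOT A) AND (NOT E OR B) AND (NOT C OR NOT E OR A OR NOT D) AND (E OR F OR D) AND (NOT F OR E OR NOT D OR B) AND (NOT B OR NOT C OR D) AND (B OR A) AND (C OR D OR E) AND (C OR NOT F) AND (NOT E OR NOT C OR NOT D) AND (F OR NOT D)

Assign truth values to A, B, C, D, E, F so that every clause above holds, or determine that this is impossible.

A ↦ false; B ↦ true; C ↦ true; D ↦ true; E ↦ false; F ↦ true

Suppose C = true.
Suppose A = false.
Unit clause (B) forces B = true.
Unit clause (D) forces D = true.
Unit clause (NOT E) forces E = false.
Unit clause (F) forces F = true.
This assignment satisfies each clause.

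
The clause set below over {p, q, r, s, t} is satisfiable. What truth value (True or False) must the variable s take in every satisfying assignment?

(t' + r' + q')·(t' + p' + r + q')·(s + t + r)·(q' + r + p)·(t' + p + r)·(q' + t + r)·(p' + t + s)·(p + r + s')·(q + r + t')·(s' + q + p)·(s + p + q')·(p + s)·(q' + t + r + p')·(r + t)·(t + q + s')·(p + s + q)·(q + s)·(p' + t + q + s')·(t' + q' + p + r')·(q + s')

Suppose s = 0.
The clause (p) is unit, so p = 1.
The clause (t) is unit, so t = 1.
The clause (q) is unit, so q = 1.
The clause (r') is unit, so r = 0.
That conflicts with the unit clause (r).
So every satisfying assignment has s = True.

True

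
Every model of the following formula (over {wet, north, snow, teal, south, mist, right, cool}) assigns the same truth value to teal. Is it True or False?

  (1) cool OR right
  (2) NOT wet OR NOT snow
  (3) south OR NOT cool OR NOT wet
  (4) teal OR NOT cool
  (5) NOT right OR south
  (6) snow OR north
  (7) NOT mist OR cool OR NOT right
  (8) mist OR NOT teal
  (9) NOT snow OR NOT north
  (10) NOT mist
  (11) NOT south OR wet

Suppose teal = true.
Unit clause (mist) forces mist = true.
But (NOT mist) is also a unit clause — contradiction.
So every satisfying assignment has teal = False.

False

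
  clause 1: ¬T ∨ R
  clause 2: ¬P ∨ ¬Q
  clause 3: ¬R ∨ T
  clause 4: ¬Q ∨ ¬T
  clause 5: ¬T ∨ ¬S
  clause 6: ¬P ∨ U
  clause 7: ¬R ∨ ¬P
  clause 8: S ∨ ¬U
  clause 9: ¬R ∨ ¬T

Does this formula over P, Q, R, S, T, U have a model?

Yes

Case T = False:
The clause (¬R) is unit, so R = False.
Case P = False:
Case S = True:
All clauses hold; Q, U can take either value.
A satisfying assignment: P: False,  Q: False,  R: False,  S: True,  T: False,  U: True.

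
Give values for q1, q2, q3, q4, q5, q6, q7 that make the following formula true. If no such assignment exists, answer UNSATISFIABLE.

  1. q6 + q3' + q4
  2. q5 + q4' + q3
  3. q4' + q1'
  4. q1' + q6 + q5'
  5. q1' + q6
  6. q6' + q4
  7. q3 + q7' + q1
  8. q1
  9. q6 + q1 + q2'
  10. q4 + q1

Unit clause (q1) forces q1 = 1.
Unit clause (q4') forces q4 = 0.
Unit clause (q6) forces q6 = 1.
Now (q6') is unsatisfied and unit — conflict.

UNSATISFIABLE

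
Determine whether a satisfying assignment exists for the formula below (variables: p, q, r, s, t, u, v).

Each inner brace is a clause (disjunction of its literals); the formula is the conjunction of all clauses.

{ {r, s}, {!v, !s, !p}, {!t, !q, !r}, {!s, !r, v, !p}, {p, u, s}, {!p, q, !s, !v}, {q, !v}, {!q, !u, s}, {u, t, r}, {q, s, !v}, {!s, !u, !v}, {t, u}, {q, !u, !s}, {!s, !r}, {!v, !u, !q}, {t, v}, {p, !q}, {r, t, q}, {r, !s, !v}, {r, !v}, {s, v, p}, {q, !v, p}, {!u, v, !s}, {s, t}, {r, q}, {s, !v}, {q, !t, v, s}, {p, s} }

Yes, satisfiable

Try r = false.
The clause (s) is unit, so s = true.
The clause (!v) is unit, so v = false.
The clause (t) is unit, so t = true.
The clause (!u) is unit, so u = false.
The clause (q) is unit, so q = true.
The clause (p) is unit, so p = true.
All clauses are satisfied.
A satisfying assignment: p ↦ true,  q ↦ true,  r ↦ false,  s ↦ true,  t ↦ true,  u ↦ false,  v ↦ false.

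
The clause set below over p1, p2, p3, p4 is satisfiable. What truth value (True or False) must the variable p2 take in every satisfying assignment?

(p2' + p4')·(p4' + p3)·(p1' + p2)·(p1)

Suppose p2 = 0.
From the singleton clause (p1'), p1 = 0.
Now (p1) is unsatisfied and unit — conflict.
So every satisfying assignment has p2 = True.

True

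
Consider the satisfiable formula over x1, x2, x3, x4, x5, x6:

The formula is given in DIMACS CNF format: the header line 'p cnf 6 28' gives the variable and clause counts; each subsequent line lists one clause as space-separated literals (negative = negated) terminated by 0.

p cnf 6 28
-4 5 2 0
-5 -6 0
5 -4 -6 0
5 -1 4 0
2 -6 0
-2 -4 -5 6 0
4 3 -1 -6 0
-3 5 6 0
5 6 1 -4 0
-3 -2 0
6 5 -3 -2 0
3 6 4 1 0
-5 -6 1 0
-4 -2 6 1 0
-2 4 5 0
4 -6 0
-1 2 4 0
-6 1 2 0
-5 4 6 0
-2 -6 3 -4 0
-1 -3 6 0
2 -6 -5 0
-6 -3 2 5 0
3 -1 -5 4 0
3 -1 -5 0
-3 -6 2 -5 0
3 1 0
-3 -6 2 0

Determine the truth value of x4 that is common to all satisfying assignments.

True

Suppose x4 = False.
Unit clause (¬x6) forces x6 = False.
Unit clause (¬x5) forces x5 = False.
Unit clause (¬x1) forces x1 = False.
Unit clause (¬x3) forces x3 = False.
But (x3) is also a unit clause — contradiction.
So every satisfying assignment has x4 = True.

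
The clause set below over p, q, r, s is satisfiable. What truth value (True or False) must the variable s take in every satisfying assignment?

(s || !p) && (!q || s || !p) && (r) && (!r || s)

True

Suppose s = false.
The clause (!p) is unit, so p = false.
The clause (r) is unit, so r = true.
Now (!r) is unsatisfied and unit — conflict.
So every satisfying assignment has s = True.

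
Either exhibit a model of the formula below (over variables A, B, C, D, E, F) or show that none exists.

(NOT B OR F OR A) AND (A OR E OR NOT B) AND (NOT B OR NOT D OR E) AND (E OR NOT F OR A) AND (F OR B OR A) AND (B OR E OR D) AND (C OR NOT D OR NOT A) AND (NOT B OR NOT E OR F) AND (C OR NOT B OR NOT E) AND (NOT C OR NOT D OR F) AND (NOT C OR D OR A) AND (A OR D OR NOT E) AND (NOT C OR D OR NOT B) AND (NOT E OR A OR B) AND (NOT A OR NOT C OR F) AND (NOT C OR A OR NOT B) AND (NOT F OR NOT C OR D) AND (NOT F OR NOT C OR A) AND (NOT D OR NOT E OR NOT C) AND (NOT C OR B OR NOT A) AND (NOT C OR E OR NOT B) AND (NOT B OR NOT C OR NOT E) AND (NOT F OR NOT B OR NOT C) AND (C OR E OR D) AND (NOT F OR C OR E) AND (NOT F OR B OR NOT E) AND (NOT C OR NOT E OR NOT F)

A=true,  B=false,  C=false,  D=false,  E=true,  F=false

Branch on B: set B = false.
Branch on F: set F = false.
The clause (A) is unit, so A = true.
The clause (NOT C) is unit, so C = false.
The clause (NOT D) is unit, so D = false.
The clause (E) is unit, so E = true.
All clauses are satisfied.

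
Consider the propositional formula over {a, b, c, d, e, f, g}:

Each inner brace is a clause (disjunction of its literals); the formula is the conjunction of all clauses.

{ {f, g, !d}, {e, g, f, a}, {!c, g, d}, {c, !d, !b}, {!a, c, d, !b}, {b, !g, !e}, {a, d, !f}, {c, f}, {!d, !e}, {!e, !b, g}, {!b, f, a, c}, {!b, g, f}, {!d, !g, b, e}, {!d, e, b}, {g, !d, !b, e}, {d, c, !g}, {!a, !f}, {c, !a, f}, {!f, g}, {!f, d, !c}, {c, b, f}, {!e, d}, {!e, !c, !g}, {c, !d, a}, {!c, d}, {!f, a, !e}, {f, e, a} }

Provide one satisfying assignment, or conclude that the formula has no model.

Try c = true.
From the singleton clause (d), d = true.
From the singleton clause (!e), e = false.
From the singleton clause (b), b = true.
From the singleton clause (g), g = true.
Try a = true.
From the singleton clause (!f), f = false.
Every clause now holds.

a: true, b: true, c: true, d: true, e: false, f: false, g: true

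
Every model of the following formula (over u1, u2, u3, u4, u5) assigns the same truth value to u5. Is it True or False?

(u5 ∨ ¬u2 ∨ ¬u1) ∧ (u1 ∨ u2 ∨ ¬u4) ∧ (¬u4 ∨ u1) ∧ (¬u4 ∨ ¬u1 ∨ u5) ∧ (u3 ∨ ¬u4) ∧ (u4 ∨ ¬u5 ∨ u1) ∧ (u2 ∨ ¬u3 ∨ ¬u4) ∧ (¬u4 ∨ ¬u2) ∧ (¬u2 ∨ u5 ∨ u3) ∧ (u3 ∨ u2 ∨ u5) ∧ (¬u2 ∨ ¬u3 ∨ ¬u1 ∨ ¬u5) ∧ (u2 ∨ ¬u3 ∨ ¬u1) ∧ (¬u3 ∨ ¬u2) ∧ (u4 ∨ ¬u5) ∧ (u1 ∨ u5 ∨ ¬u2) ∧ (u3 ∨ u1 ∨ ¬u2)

False

Suppose u5 = True.
(u4) alone gives u4 = True.
(u1) alone gives u1 = True.
(u3) alone gives u3 = True.
(u2) alone gives u2 = True.
Now (¬u2) is unsatisfied and unit — conflict.
So every satisfying assignment has u5 = False.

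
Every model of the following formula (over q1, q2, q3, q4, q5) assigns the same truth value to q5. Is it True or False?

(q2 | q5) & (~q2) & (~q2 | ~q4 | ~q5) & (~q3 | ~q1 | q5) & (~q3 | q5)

Suppose q5 = 0.
Unit clause (q2) forces q2 = 1.
Now (~q2) is unsatisfied and unit — conflict.
So every satisfying assignment has q5 = True.

True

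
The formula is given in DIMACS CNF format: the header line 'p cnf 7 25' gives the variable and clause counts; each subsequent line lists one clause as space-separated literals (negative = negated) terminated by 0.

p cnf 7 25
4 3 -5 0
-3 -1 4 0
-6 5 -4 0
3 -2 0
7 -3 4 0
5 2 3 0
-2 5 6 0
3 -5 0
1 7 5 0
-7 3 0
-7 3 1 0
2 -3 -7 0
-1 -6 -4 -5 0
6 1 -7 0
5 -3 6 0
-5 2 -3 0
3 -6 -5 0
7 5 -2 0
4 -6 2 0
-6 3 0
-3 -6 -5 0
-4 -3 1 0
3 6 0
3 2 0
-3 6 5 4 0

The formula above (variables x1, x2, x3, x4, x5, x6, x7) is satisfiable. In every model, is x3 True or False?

Suppose x3 = False.
The clause (¬x2) is unit, so x2 = False.
That conflicts with the unit clause (x2).
So every satisfying assignment has x3 = True.

True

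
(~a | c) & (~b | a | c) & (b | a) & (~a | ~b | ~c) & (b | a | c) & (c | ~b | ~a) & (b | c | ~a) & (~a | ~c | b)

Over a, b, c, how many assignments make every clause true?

There are 2^3 = 8 truth assignments over (a, b, c).
Check each against the 8 clauses (columns in the order a, b, c):
  F F F  ✗ fails (b | a)
  F F T  ✗ fails (b | a)
  F T F  ✗ fails (~b | a | c)
  F T T  ✓ satisfies all
  T F F  ✗ fails (~a | c)
  T F T  ✗ fails (~a | ~c | b)
  T T F  ✗ fails (~a | c)
  T T T  ✗ fails (~a | ~b | ~c)
1 of the 8 rows is a model.

1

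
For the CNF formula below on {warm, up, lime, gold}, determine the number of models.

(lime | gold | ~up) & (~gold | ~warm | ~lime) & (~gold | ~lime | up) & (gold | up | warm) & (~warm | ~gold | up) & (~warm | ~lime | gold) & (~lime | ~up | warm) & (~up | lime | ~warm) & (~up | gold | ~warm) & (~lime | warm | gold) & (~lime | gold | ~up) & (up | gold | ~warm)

2

There are 2^4 = 16 truth assignments over (warm, up, lime, gold).
Check each against the 12 clauses (columns in the order warm, up, lime, gold):
  F F F F  ✗ fails (gold | up | warm)
  F F F T  ✓ satisfies all
  F F T F  ✗ fails (gold | up | warm)
  F F T T  ✗ fails (~gold | ~lime | up)
  F T F F  ✗ fails (lime | gold | ~up)
  F T F T  ✓ satisfies all
  F T T F  ✗ fails (~lime | ~up | warm)
  F T T T  ✗ fails (~lime | ~up | warm)
  T F F F  ✗ fails (up | gold | ~warm)
  T F F T  ✗ fails (~warm | ~gold | up)
  T F T F  ✗ fails (~warm | ~lime | gold)
  T F T T  ✗ fails (~gold | ~warm | ~lime)
  T T F F  ✗ fails (lime | gold | ~up)
  T T F T  ✗ fails (~up | lime | ~warm)
  T T T F  ✗ fails (~warm | ~lime | gold)
  T T T T  ✗ fails (~gold | ~warm | ~lime)
2 of the 16 rows are models.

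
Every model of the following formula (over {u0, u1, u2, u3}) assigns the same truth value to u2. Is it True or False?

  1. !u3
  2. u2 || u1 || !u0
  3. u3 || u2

True

Suppose u2 = false.
From the singleton clause (!u3), u3 = false.
But (u3) is also a unit clause — contradiction.
So every satisfying assignment has u2 = True.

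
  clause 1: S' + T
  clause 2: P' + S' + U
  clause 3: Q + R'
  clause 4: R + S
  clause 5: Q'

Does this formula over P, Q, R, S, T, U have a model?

Satisfiable

(Q') alone gives Q = 0.
(R') alone gives R = 0.
(S) alone gives S = 1.
(T) alone gives T = 1.
Case P = 0:
All clauses hold; U can take either value.
A satisfying assignment: P=0,  Q=0,  R=0,  S=1,  T=1,  U=0.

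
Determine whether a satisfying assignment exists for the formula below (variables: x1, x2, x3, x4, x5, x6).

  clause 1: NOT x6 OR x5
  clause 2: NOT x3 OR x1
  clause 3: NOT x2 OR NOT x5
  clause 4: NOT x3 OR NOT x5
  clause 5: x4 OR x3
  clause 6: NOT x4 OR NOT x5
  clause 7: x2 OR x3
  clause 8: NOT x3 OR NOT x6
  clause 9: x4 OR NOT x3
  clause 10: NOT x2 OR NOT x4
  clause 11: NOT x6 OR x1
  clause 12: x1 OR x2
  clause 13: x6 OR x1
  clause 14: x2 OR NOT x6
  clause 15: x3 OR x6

Suppose x6 = false.
Unit clause (x1) forces x1 = true.
Unit clause (x3) forces x3 = true.
Unit clause (NOT x5) forces x5 = false.
Unit clause (x4) forces x4 = true.
Unit clause (NOT x2) forces x2 = false.
Every clause now holds.
A satisfying assignment: x1: true; x2: false; x3: true; x4: true; x5: false; x6: false.

Satisfiable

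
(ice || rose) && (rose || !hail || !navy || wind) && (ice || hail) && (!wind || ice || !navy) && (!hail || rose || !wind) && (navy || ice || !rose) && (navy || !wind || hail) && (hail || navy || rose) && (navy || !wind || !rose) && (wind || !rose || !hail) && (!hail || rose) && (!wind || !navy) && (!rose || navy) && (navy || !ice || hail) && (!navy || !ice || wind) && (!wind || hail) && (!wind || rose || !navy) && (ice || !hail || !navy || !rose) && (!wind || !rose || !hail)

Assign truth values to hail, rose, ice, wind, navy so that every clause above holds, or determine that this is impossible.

Branch on ice: set ice = true.
Branch on hail: set hail = false.
The clause (navy) is unit, so navy = true.
The clause (!wind) is unit, so wind = false.
But (wind) is also a unit clause — contradiction.
That branch fails; take hail = true instead.
The clause (rose) is unit, so rose = true.
The clause (wind) is unit, so wind = true.
But (!wind) is also a unit clause — contradiction.
Neither hail = true nor hail = false works.
That branch fails; take ice = false instead.
The clause (rose) is unit, so rose = true.
The clause (hail) is unit, so hail = true.
The clause (navy) is unit, so navy = true.
But (!navy) is also a unit clause — contradiction.
Neither ice = true nor ice = false works.

UNSATISFIABLE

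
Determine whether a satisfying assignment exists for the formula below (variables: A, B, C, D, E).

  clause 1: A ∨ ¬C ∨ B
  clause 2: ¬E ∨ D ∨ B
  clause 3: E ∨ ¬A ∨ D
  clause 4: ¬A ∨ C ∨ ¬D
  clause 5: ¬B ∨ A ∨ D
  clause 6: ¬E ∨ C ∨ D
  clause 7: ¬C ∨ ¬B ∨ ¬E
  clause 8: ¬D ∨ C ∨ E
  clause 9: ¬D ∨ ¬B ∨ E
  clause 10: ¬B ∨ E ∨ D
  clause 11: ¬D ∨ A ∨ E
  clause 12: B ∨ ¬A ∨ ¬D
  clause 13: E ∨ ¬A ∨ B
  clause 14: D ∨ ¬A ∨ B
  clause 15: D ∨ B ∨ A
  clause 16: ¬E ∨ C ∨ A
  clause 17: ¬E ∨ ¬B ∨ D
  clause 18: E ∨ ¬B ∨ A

No

Try A = True.
Try E = True.
Try D = True.
The clause (C) is unit, so C = True.
The clause (¬B) is unit, so B = False.
But (B) is also a unit clause — contradiction.
That branch fails; take D = False instead.
The clause (B) is unit, so B = True.
But (¬B) is also a unit clause — contradiction.
Both values of D lead to a conflict.
That branch fails; take E = False instead.
The clause (D) is unit, so D = True.
The clause (C) is unit, so C = True.
The clause (¬B) is unit, so B = False.
But (B) is also a unit clause — contradiction.
Both values of E lead to a conflict.
That branch fails; take A = False instead.
Try C = False.
The clause (¬E) is unit, so E = False.
The clause (¬D) is unit, so D = False.
The clause (¬B) is unit, so B = False.
But (B) is also a unit clause — contradiction.
That branch fails; take C = True instead.
The clause (B) is unit, so B = True.
The clause (D) is unit, so D = True.
The clause (¬E) is unit, so E = False.
But (E) is also a unit clause — contradiction.
Both values of C lead to a conflict.
Both values of A lead to a conflict.
No assignment satisfies every clause.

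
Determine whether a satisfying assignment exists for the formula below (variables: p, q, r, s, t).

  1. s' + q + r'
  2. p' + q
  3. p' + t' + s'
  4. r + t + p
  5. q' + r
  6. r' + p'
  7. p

No

Unit clause (p) forces p = 1.
Unit clause (q) forces q = 1.
Unit clause (r) forces r = 1.
That conflicts with the unit clause (r').
No assignment satisfies every clause.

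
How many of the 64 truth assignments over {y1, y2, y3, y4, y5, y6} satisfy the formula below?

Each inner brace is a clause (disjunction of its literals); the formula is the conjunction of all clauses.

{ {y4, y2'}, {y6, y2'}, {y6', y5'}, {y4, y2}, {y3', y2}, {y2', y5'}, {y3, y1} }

There are 2^6 = 64 truth assignments over (y1, y2, y3, y4, y5, y6).
Split on y3. With y3 = 1, the clauses containing y3 are satisfied and y3' drops from the rest; 2 of the 2^5 = 32 assignments to the other variables satisfy what remains.
With y3 = 0, by the same count on the reduced clause set, 4 assignments work.
(One model: y1=F, y2=T, y3=T, y4=T, y5=F, y6=T.)
Total: 2 + 4 = 6.

6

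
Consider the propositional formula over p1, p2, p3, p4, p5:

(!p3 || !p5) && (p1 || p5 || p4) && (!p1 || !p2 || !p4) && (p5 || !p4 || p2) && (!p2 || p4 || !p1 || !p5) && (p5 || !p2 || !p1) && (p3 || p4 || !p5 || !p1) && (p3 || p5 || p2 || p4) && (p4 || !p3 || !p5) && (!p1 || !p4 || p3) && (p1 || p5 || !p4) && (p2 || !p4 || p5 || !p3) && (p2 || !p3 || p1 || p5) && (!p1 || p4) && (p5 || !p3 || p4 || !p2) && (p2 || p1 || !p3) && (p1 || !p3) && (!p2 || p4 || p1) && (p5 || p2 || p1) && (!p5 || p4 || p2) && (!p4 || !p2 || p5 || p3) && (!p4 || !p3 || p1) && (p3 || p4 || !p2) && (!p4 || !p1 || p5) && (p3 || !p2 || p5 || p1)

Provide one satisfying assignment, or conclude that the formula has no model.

Case p3 = false:
Case p1 = false:
Case p5 = true:
Case p2 = false:
The clause (p4) is unit, so p4 = true.
All clauses are satisfied.

p1 ↦ false, p2 ↦ false, p3 ↦ false, p4 ↦ true, p5 ↦ true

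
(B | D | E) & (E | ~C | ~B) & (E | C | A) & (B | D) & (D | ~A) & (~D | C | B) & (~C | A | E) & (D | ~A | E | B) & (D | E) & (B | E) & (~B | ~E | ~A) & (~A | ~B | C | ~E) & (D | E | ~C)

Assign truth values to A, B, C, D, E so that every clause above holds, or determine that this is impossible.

A: 1, B: 0, C: 1, D: 1, E: 1

Try B = 0.
Unit clause (D) forces D = 1.
Unit clause (C) forces C = 1.
Unit clause (E) forces E = 1.
Every clause is now satisfied; A is unconstrained.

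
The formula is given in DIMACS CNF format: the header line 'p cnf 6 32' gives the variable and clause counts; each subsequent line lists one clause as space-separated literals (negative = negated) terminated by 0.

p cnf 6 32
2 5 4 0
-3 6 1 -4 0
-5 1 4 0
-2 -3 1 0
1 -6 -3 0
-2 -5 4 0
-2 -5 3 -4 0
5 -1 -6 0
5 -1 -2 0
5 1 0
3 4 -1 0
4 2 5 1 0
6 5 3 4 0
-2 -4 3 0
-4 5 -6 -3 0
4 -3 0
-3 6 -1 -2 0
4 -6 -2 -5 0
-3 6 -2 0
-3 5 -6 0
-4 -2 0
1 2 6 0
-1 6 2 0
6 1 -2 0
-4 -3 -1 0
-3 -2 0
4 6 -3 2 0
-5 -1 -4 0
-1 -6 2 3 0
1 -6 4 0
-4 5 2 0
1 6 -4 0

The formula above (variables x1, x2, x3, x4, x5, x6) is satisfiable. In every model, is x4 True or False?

Suppose x4 = False.
(¬x3) alone gives x3 = False.
(¬x1) alone gives x1 = False.
(¬x5) alone gives x5 = False.
Now (x5) is unsatisfied and unit — conflict.
So every satisfying assignment has x4 = True.

True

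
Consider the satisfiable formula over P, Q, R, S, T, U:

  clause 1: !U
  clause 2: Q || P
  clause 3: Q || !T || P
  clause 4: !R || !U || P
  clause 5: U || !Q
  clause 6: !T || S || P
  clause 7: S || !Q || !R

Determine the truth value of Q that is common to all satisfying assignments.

Suppose Q = true.
Unit clause (!U) forces U = false.
Now (U) is unsatisfied and unit — conflict.
So every satisfying assignment has Q = False.

False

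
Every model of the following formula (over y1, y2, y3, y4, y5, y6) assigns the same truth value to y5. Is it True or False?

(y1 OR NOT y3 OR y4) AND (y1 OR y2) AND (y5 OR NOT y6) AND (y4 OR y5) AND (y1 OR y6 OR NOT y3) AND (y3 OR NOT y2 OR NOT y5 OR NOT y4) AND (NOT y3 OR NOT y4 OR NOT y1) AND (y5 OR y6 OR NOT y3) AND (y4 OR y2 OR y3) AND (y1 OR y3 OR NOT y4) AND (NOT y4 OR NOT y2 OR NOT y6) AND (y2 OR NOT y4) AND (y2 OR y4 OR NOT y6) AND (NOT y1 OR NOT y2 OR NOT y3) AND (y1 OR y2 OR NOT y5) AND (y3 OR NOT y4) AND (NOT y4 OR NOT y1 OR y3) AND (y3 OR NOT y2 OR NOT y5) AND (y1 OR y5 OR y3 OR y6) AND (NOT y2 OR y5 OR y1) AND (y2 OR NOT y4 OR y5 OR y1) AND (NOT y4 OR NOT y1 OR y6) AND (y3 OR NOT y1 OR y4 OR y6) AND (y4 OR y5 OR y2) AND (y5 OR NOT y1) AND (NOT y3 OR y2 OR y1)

Suppose y5 = false.
The clause (NOT y6) is unit, so y6 = false.
The clause (y4) is unit, so y4 = true.
The clause (NOT y3) is unit, so y3 = false.
That conflicts with the unit clause (y3).
So every satisfying assignment has y5 = True.

True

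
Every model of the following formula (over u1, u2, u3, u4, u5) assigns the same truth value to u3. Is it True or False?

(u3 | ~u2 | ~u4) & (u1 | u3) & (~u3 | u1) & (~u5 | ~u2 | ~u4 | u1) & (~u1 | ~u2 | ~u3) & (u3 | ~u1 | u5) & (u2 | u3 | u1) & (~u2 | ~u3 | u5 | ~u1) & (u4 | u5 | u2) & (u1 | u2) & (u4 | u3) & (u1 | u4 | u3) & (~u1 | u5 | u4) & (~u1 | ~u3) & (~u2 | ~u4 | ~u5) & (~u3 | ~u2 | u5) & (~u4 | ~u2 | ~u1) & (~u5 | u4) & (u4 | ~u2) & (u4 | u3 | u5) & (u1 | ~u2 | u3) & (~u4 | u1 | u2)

Suppose u3 = 1.
Unit clause (u1) forces u1 = 1.
That conflicts with the unit clause (~u1).
So every satisfying assignment has u3 = False.

False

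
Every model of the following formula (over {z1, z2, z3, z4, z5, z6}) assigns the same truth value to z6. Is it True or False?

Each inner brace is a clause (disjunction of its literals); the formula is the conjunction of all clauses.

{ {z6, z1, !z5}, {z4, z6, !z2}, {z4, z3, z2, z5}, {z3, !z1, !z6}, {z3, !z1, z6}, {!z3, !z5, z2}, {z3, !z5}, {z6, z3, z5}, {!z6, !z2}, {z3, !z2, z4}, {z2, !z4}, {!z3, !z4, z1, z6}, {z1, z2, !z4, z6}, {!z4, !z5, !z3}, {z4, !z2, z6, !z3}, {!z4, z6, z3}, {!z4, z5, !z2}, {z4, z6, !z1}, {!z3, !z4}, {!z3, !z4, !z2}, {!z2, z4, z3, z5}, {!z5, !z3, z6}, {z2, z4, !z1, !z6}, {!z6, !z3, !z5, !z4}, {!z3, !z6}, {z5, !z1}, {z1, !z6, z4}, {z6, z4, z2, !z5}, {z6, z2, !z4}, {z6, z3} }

False

Suppose z6 = true.
Unit clause (!z2) forces z2 = false.
Unit clause (!z4) forces z4 = false.
Unit clause (!z1) forces z1 = false.
That conflicts with the unit clause (z1).
So every satisfying assignment has z6 = False.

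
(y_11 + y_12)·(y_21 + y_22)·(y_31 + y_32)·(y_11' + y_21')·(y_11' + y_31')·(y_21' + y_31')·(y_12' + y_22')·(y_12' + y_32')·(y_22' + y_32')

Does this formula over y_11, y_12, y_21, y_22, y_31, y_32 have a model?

Try y_11 = 1.
The clause (y_21') is unit, so y_21 = 0.
The clause (y_22) is unit, so y_22 = 1.
The clause (y_31') is unit, so y_31 = 0.
The clause (y_32) is unit, so y_32 = 1.
That conflicts with the unit clause (y_32').
Undo y_11 and try y_11 = 0.
The clause (y_12) is unit, so y_12 = 1.
The clause (y_22') is unit, so y_22 = 0.
The clause (y_21) is unit, so y_21 = 1.
The clause (y_31') is unit, so y_31 = 0.
The clause (y_32) is unit, so y_32 = 1.
That conflicts with the unit clause (y_32').
Either choice for y_11 ends in contradiction.
No assignment satisfies every clause.

Unsatisfiable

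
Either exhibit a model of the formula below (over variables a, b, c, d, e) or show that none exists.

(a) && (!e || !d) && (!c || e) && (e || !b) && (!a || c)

a ↦ true, b ↦ false, c ↦ true, d ↦ false, e ↦ true

The clause (a) is unit, so a = true.
The clause (c) is unit, so c = true.
The clause (e) is unit, so e = true.
The clause (!d) is unit, so d = false.
Every clause is now satisfied; b is unconstrained.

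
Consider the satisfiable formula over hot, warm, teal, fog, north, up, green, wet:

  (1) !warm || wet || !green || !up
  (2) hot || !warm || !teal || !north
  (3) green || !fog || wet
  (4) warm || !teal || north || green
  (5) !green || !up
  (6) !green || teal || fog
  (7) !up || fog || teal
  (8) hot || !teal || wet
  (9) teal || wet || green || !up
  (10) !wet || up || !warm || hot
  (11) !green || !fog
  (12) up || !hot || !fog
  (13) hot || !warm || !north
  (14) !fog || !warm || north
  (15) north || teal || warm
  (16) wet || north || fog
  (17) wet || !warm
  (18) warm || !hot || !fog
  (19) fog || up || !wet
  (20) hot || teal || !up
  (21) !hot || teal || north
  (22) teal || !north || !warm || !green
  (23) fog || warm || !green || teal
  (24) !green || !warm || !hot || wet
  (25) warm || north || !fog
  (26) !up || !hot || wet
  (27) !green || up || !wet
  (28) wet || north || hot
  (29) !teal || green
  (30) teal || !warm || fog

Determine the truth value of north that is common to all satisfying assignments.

True

Suppose north = false.
Try green = false.
From the singleton clause (!teal), teal = false.
From the singleton clause (warm), warm = true.
From the singleton clause (!fog), fog = false.
But (fog) is also a unit clause — contradiction.
That branch fails; take green = true instead.
From the singleton clause (!up), up = false.
From the singleton clause (!fog), fog = false.
From the singleton clause (teal), teal = true.
From the singleton clause (wet), wet = true.
But (!wet) is also a unit clause — contradiction.
Neither green = true nor green = false works.
So every satisfying assignment has north = True.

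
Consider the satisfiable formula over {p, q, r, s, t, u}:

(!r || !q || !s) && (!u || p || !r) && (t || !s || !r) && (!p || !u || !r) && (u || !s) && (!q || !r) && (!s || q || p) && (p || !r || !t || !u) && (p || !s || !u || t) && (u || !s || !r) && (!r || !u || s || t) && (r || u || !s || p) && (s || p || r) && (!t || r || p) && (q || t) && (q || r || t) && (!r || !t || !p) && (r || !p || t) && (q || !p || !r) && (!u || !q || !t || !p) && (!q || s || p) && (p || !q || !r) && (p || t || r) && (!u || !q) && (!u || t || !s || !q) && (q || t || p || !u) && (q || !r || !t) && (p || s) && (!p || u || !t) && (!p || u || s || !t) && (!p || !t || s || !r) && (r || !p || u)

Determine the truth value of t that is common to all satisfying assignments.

True

Suppose t = false.
(q) alone gives q = true.
(!r) alone gives r = false.
(!p) alone gives p = false.
Now (p) is unsatisfied and unit — conflict.
So every satisfying assignment has t = True.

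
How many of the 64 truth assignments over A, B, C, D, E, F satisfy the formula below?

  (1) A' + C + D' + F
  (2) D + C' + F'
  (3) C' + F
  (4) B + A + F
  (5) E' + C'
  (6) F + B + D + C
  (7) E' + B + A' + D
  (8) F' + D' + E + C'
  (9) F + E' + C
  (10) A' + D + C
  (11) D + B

12

There are 2^6 = 64 truth assignments over (A, B, C, D, E, F).
Split on B. With B = 1, the clauses containing B are satisfied and B' drops from the rest; 8 of the 2^5 = 32 assignments to the other variables satisfy what remains.
With B = 0, by the same count on the reduced clause set, 4 assignments work.
(One model: A=F, B=F, C=F, D=T, E=F, F=T.)
Total: 8 + 4 = 12.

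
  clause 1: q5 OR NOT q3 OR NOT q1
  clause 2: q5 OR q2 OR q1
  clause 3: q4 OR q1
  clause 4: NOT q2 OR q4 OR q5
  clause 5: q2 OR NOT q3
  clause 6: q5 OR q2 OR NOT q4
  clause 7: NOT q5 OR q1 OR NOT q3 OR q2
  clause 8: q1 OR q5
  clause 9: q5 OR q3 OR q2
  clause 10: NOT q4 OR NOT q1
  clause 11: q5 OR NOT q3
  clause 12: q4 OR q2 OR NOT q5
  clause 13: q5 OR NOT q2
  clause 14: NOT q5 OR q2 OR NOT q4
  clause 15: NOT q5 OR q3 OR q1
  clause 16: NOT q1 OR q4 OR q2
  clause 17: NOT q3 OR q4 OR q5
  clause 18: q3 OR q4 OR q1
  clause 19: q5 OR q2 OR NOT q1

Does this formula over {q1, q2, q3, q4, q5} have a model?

Case q4 = true:
From the singleton clause (NOT q1), q1 = false.
From the singleton clause (q5), q5 = true.
From the singleton clause (q2), q2 = true.
From the singleton clause (q3), q3 = true.
This assignment satisfies each clause.
A satisfying assignment: q1=false; q2=true; q3=true; q4=true; q5=true.

Satisfiable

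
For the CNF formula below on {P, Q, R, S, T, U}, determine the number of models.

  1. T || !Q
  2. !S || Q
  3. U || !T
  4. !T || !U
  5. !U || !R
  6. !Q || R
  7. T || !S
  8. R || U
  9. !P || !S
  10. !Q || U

4

There are 2^6 = 64 truth assignments over (P, Q, R, S, T, U).
Split on U. With U = true, the clauses containing U are satisfied and !U drops from the rest; 2 of the 2^5 = 32 assignments to the other variables satisfy what remains.
With U = false, by the same count on the reduced clause set, 2 assignments work.
Total: 2 + 2 = 4.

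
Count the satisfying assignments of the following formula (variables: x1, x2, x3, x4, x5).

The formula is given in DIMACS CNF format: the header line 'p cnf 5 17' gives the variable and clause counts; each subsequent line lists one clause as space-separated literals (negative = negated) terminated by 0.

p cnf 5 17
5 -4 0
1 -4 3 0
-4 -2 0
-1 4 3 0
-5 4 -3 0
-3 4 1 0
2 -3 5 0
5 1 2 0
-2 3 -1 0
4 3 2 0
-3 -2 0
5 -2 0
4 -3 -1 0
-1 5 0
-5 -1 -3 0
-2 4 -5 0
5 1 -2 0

2

There are 2^5 = 32 truth assignments over (x1, x2, x3, x4, x5).
Split on x3. With x3 = True, the clauses containing x3 are satisfied and ¬x3 drops from the rest; 1 of the 2^4 = 16 assignments to the other variables satisfy what remains.
With x3 = False, by the same count on the reduced clause set, 1 assignment works.
(One model: x1=F, x2=F, x3=T, x4=T, x5=T.)
Total: 1 + 1 = 2.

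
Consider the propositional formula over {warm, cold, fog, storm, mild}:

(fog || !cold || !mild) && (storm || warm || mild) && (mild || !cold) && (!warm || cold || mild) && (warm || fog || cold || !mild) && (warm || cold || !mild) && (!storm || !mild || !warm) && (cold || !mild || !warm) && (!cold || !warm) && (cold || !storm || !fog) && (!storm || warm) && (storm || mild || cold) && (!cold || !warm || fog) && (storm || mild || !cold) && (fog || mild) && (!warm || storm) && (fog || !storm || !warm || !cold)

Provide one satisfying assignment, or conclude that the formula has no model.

Case mild = true:
Case fog = true:
Case warm = false:
Unit clause (cold) forces cold = true.
Unit clause (!storm) forces storm = false.
Every clause now holds.

warm: false,  cold: true,  fog: true,  storm: false,  mild: true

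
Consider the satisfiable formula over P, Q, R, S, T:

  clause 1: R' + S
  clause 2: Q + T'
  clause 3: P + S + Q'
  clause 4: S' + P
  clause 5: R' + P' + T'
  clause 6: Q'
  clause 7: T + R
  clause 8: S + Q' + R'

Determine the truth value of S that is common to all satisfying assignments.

Suppose S = 0.
Unit clause (R') forces R = 0.
Unit clause (Q') forces Q = 0.
Unit clause (T') forces T = 0.
That conflicts with the unit clause (T).
So every satisfying assignment has S = True.

True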